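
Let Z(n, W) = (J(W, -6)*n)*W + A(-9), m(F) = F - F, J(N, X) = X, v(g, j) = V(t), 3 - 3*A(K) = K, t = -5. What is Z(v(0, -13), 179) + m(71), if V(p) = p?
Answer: 5374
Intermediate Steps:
A(K) = 1 - K/3
v(g, j) = -5
m(F) = 0
Z(n, W) = 4 - 6*W*n (Z(n, W) = (-6*n)*W + (1 - ⅓*(-9)) = -6*W*n + (1 + 3) = -6*W*n + 4 = 4 - 6*W*n)
Z(v(0, -13), 179) + m(71) = (4 - 6*179*(-5)) + 0 = (4 + 5370) + 0 = 5374 + 0 = 5374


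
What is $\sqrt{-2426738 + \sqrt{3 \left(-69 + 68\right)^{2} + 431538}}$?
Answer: $\sqrt{-2426738 + 3 \sqrt{47949}} \approx 1557.6 i$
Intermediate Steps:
$\sqrt{-2426738 + \sqrt{3 \left(-69 + 68\right)^{2} + 431538}} = \sqrt{-2426738 + \sqrt{3 \left(-1\right)^{2} + 431538}} = \sqrt{-2426738 + \sqrt{3 \cdot 1 + 431538}} = \sqrt{-2426738 + \sqrt{3 + 431538}} = \sqrt{-2426738 + \sqrt{431541}} = \sqrt{-2426738 + 3 \sqrt{47949}}$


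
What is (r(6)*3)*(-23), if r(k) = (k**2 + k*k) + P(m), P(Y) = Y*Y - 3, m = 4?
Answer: -5865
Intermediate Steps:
P(Y) = -3 + Y**2 (P(Y) = Y**2 - 3 = -3 + Y**2)
r(k) = 13 + 2*k**2 (r(k) = (k**2 + k*k) + (-3 + 4**2) = (k**2 + k**2) + (-3 + 16) = 2*k**2 + 13 = 13 + 2*k**2)
(r(6)*3)*(-23) = ((13 + 2*6**2)*3)*(-23) = ((13 + 2*36)*3)*(-23) = ((13 + 72)*3)*(-23) = (85*3)*(-23) = 255*(-23) = -5865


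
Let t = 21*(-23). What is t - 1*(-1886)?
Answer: 1403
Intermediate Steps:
t = -483
t - 1*(-1886) = -483 - 1*(-1886) = -483 + 1886 = 1403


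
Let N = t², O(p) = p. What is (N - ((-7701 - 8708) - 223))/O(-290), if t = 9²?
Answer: -23193/290 ≈ -79.976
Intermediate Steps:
t = 81
N = 6561 (N = 81² = 6561)
(N - ((-7701 - 8708) - 223))/O(-290) = (6561 - ((-7701 - 8708) - 223))/(-290) = (6561 - (-16409 - 223))*(-1/290) = (6561 - 1*(-16632))*(-1/290) = (6561 + 16632)*(-1/290) = 23193*(-1/290) = -23193/290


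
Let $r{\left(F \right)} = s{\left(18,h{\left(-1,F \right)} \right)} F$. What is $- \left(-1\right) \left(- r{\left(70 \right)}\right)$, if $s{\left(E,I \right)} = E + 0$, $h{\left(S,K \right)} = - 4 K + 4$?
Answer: $-1260$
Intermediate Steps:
$h{\left(S,K \right)} = 4 - 4 K$
$s{\left(E,I \right)} = E$
$r{\left(F \right)} = 18 F$
$- \left(-1\right) \left(- r{\left(70 \right)}\right) = - \left(-1\right) \left(- 18 \cdot 70\right) = - \left(-1\right) \left(\left(-1\right) 1260\right) = - \left(-1\right) \left(-1260\right) = \left(-1\right) 1260 = -1260$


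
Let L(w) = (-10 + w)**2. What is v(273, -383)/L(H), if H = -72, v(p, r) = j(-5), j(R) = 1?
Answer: 1/6724 ≈ 0.00014872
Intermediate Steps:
v(p, r) = 1
v(273, -383)/L(H) = 1/(-10 - 72)**2 = 1/(-82)**2 = 1/6724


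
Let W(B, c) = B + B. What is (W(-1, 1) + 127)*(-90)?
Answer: -11250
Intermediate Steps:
W(B, c) = 2*B
(W(-1, 1) + 127)*(-90) = (2*(-1) + 127)*(-90) = (-2 + 127)*(-90) = 125*(-90) = -11250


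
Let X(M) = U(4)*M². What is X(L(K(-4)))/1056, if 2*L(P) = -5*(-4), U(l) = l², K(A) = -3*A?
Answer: 50/33 ≈ 1.5152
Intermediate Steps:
L(P) = 10 (L(P) = (-5*(-4))/2 = (½)*20 = 10)
X(M) = 16*M² (X(M) = 4²*M² = 16*M²)
X(L(K(-4)))/1056 = (16*10²)/1056 = (16*100)*(1/1056) = 1600*(1/1056) = 50/33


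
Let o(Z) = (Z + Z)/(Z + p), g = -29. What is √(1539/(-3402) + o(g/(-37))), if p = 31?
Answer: I*√79/14 ≈ 0.63487*I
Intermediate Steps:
o(Z) = 2*Z/(31 + Z) (o(Z) = (Z + Z)/(Z + 31) = (2*Z)/(31 + Z) = 2*Z/(31 + Z))
√(1539/(-3402) + o(g/(-37))) = √(1539/(-3402) + 2*(-29/(-37))/(31 - 29/(-37))) = √(1539*(-1/3402) + 2*(-29*(-1/37))/(31 - 29*(-1/37))) = √(-19/42 + 2*(29/37)/(31 + 29/37)) = √(-19/42 + 2*(29/37)/(1176/37)) = √(-19/42 + 2*(29/37)*(37/1176)) = √(-19/42 + 29/588) = √(-79/196) = I*√79/14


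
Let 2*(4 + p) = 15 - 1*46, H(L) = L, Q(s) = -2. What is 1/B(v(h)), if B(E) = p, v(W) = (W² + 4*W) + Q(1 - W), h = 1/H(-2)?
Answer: -2/39 ≈ -0.051282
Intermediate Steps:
h = -½ (h = 1/(-2) = -½ ≈ -0.50000)
v(W) = -2 + W² + 4*W (v(W) = (W² + 4*W) - 2 = -2 + W² + 4*W)
p = -39/2 (p = -4 + (15 - 1*46)/2 = -4 + (15 - 46)/2 = -4 + (½)*(-31) = -4 - 31/2 = -39/2 ≈ -19.500)
B(E) = -39/2
1/B(v(h)) = 1/(-39/2) = -2/39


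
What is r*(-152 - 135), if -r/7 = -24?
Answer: -48216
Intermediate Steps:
r = 168 (r = -7*(-24) = 168)
r*(-152 - 135) = 168*(-152 - 135) = 168*(-287) = -48216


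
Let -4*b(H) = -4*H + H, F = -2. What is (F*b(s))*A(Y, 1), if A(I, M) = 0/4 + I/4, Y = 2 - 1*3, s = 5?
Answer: 15/8 ≈ 1.8750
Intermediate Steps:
Y = -1 (Y = 2 - 3 = -1)
A(I, M) = I/4 (A(I, M) = 0*(1/4) + I*(1/4) = 0 + I/4 = I/4)
b(H) = 3*H/4 (b(H) = -(-4*H + H)/4 = -(-3)*H/4 = 3*H/4)
(F*b(s))*A(Y, 1) = (-3*5/2)*((1/4)*(-1)) = -2*15/4*(-1/4) = -15/2*(-1/4) = 15/8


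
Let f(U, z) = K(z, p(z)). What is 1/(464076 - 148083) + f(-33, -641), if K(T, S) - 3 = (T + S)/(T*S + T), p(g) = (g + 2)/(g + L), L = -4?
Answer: 1418493859/405103026 ≈ 3.5016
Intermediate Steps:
p(g) = (2 + g)/(-4 + g) (p(g) = (g + 2)/(g - 4) = (2 + g)/(-4 + g))
K(T, S) = 3 + (S + T)/(T + S*T) (K(T, S) = 3 + (T + S)/(T*S + T) = 3 + (S + T)/(S*T + T) = 3 + (S + T)/(T + S*T))
f(U, z) = (4*z + (2 + z)/(-4 + z) + 3*z*(2 + z)/(-4 + z))/(z*(1 + (2 + z)/(-4 + z))) (f(U, z) = ((2 + z)/(-4 + z) + 4*z + 3*((2 + z)/(-4 + z))*z)/(z*(1 + (2 + z)/(-4 + z))) = ((2 + z)/(-4 + z) + 4*z + 3*z*(2 + z)/(-4 + z))/(z*(1 + (2 + z)/(-4 + z))) = (4*z + (2 + z)/(-4 + z) + 3*z*(2 + z)/(-4 + z))/(z*(1 + (2 + z)/(-4 + z))))
1/(464076 - 148083) + f(-33, -641) = 1/(464076 - 148083) + (7/2 - 1/(-641)) = 1/315993 + (7/2 - 1*(-1/641)) = 1/315993 + (7/2 + 1/641) = 1/315993 + 4489/1282 = 1418493859/405103026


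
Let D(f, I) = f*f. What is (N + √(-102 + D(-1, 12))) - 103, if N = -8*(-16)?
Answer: 25 + I*√101 ≈ 25.0 + 10.05*I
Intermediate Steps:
D(f, I) = f²
N = 128
(N + √(-102 + D(-1, 12))) - 103 = (128 + √(-102 + (-1)²)) - 103 = (128 + √(-102 + 1)) - 103 = (128 + √(-101)) - 103 = (128 + I*√101) - 103 = 25 + I*√101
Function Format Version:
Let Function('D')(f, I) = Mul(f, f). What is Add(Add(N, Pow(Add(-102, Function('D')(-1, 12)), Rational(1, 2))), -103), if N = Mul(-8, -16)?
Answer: Add(25, Mul(I, Pow(101, Rational(1, 2)))) ≈ Add(25.000, Mul(10.050, I))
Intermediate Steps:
Function('D')(f, I) = Pow(f, 2)
N = 128
Add(Add(N, Pow(Add(-102, Function('D')(-1, 12)), Rational(1, 2))), -103) = Add(Add(128, Pow(Add(-102, Pow(-1, 2)), Rational(1, 2))), -103) = Add(Add(128, Pow(Add(-102, 1), Rational(1, 2))), -103) = Add(Add(128, Pow(-101, Rational(1, 2))), -103) = Add(Add(128, Mul(I, Pow(101, Rational(1, 2)))), -103) = Add(25, Mul(I, Pow(101, Rational(1, 2))))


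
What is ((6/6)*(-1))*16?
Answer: -16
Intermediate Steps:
((6/6)*(-1))*16 = ((6*(⅙))*(-1))*16 = (1*(-1))*16 = -1*16 = -16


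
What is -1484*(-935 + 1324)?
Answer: -577276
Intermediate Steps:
-1484*(-935 + 1324) = -1484*389 = -577276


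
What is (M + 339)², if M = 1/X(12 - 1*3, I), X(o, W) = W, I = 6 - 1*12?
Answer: 4133089/36 ≈ 1.1481e+5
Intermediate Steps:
I = -6 (I = 6 - 12 = -6)
M = -⅙ (M = 1/(-6) = -⅙ ≈ -0.16667)
(M + 339)² = (-⅙ + 339)² = (2033/6)² = 4133089/36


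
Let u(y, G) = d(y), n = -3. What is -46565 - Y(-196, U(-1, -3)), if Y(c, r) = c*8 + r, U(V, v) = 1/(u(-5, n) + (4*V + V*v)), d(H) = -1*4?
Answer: -224984/5 ≈ -44997.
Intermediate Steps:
d(H) = -4
u(y, G) = -4
U(V, v) = 1/(-4 + 4*V + V*v) (U(V, v) = 1/(-4 + (4*V + V*v)) = 1/(-4 + 4*V + V*v))
Y(c, r) = r + 8*c (Y(c, r) = 8*c + r = r + 8*c)
-46565 - Y(-196, U(-1, -3)) = -46565 - (1/(-4 + 4*(-1) - 1*(-3)) + 8*(-196)) = -46565 - (1/(-4 - 4 + 3) - 1568) = -46565 - (1/(-5) - 1568) = -46565 - (-1/5 - 1568) = -46565 - 1*(-7841/5) = -46565 + 7841/5 = -224984/5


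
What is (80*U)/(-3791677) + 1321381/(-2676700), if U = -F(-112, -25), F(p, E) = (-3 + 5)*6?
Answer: -70530708647/142946222900 ≈ -0.49341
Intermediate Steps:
F(p, E) = 12 (F(p, E) = 2*6 = 12)
U = -12 (U = -1*12 = -12)
(80*U)/(-3791677) + 1321381/(-2676700) = (80*(-12))/(-3791677) + 1321381/(-2676700) = -960*(-1/3791677) + 1321381*(-1/2676700) = 960/3791677 - 18611/37700 = -70530708647/142946222900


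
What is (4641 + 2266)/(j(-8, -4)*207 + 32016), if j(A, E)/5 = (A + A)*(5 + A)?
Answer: 6907/81696 ≈ 0.084545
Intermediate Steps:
j(A, E) = 10*A*(5 + A) (j(A, E) = 5*((A + A)*(5 + A)) = 5*((2*A)*(5 + A)) = 5*(2*A*(5 + A)) = 10*A*(5 + A))
(4641 + 2266)/(j(-8, -4)*207 + 32016) = (4641 + 2266)/((10*(-8)*(5 - 8))*207 + 32016) = 6907/((10*(-8)*(-3))*207 + 32016) = 6907/(240*207 + 32016) = 6907/(49680 + 32016) = 6907/81696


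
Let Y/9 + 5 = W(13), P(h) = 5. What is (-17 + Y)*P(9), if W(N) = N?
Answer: 275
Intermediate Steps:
Y = 72 (Y = -45 + 9*13 = -45 + 117 = 72)
(-17 + Y)*P(9) = (-17 + 72)*5 = 55*5 = 275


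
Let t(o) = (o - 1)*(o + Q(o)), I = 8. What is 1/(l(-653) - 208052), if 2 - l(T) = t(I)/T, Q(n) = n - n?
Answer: -653/135856594 ≈ -4.8065e-6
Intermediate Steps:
Q(n) = 0
t(o) = o*(-1 + o) (t(o) = (o - 1)*(o + 0) = (-1 + o)*o = o*(-1 + o))
l(T) = 2 - 56/T (l(T) = 2 - 8*(-1 + 8)/T = 2 - 8*7/T = 2 - 56/T)
1/(l(-653) - 208052) = 1/((2 - 56/(-653)) - 208052) = 1/((2 - 56*(-1/653)) - 208052) = 1/((2 + 56/653) - 208052) = 1/(1362/653 - 208052) = 1/(-135856594/653) = -653/135856594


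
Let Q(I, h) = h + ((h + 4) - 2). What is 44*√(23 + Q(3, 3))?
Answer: 44*√31 ≈ 244.98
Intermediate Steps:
Q(I, h) = 2 + 2*h (Q(I, h) = h + ((4 + h) - 2) = h + (2 + h) = 2 + 2*h)
44*√(23 + Q(3, 3)) = 44*√(23 + (2 + 2*3)) = 44*√(23 + (2 + 6)) = 44*√(23 + 8) = 44*√31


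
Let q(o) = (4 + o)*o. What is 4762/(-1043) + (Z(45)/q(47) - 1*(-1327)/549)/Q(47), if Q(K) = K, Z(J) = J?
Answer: -97061781070/21503110671 ≈ -4.5138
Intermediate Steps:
q(o) = o*(4 + o)
4762/(-1043) + (Z(45)/q(47) - 1*(-1327)/549)/Q(47) = 4762/(-1043) + (45/((47*(4 + 47))) - 1*(-1327)/549)/47 = 4762*(-1/1043) + (45/((47*51)) + 1327*(1/549))*(1/47) = -4762/1043 + (45/2397 + 1327/549)*(1/47) = -4762/1043 + (45*(1/2397) + 1327/549)*(1/47) = -4762/1043 + (15/799 + 1327/549)*(1/47) = -4762/1043 + (1068508/438651)*(1/47) = -4762/1043 + 1068508/20616597 = -97061781070/21503110671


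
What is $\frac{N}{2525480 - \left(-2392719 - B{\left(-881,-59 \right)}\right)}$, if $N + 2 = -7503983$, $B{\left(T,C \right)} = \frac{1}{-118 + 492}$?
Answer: $- \frac{2806490390}{1839406427} \approx -1.5258$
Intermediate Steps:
$B{\left(T,C \right)} = \frac{1}{374}$
$N = -7503985$ ($N = -2 - 7503983 = -7503985$)
$\frac{N}{2525480 - \left(-2392719 - B{\left(-881,-59 \right)}\right)} = - \frac{7503985}{2525480 - \left(-2392719 - \frac{1}{374}\right)} = - \frac{7503985}{2525480 - - \frac{894876907}{374}} = - \frac{7503985}{2525480 + \frac{894876907}{374}} = - \frac{7503985}{\frac{1839406427}{374}} = \left(-7503985\right) \frac{374}{1839406427} = - \frac{2806490390}{1839406427}$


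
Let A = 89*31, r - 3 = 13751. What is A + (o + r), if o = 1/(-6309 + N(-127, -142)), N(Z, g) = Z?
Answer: 106277667/6436 ≈ 16513.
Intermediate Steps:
r = 13754 (r = 3 + 13751 = 13754)
A = 2759
o = -1/6436 (o = 1/(-6309 - 127) = 1/(-6436) = -1/6436 ≈ -0.00015538)
A + (o + r) = 2759 + (-1/6436 + 13754) = 2759 + 88520743/6436 = 106277667/6436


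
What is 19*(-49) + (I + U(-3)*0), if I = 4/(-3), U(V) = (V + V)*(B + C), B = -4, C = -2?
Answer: -2797/3 ≈ -932.33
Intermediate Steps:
U(V) = -12*V (U(V) = (V + V)*(-4 - 2) = (2*V)*(-6) = -12*V)
I = -4/3 (I = 4*(-⅓) = -4/3 ≈ -1.3333)
19*(-49) + (I + U(-3)*0) = 19*(-49) + (-4/3 - 12*(-3)*0) = -931 + (-4/3 + 36*0) = -931 + (-4/3 + 0) = -931 - 4/3 = -2797/3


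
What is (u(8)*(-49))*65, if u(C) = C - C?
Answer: 0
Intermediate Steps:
u(C) = 0
(u(8)*(-49))*65 = (0*(-49))*65 = 0*65 = 0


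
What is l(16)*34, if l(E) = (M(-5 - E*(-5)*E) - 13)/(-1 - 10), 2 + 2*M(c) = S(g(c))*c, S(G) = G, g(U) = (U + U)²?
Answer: -140941687024/11 ≈ -1.2813e+10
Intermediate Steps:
g(U) = 4*U² (g(U) = (2*U)² = 4*U²)
M(c) = -1 + 2*c³ (M(c) = -1 + ((4*c²)*c)/2 = -1 + (4*c³)/2 = -1 + 2*c³)
l(E) = 14/11 - 2*(-5 + 5*E²)³/11 (l(E) = ((-1 + 2*(-5 - E*(-5)*E)³) - 13)/(-1 - 10) = ((-1 + 2*(-5 - (-5*E)*E)³) - 13)/(-11) = ((-1 + 2*(-5 - (-5)*E²)³) - 13)*(-1/11) = ((-1 + 2*(-5 + 5*E²)³) - 13)*(-1/11) = (-14 + 2*(-5 + 5*E²)³)*(-1/11) = 14/11 - 2*(-5 + 5*E²)³/11)
l(16)*34 = (14/11 - 250*(-1 + 16²)³/11)*34 = (14/11 - 250*(-1 + 256)³/11)*34 = (14/11 - 250/11*255³)*34 = (14/11 - 250/11*16581375)*34 = (14/11 - 4145343750/11)*34 = -4145343736/11*34 = -140941687024/11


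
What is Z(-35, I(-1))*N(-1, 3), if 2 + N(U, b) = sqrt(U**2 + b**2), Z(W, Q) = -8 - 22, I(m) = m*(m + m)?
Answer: 60 - 30*sqrt(10) ≈ -34.868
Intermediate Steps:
I(m) = 2*m**2 (I(m) = m*(2*m) = 2*m**2)
Z(W, Q) = -30
N(U, b) = -2 + sqrt(U**2 + b**2)
Z(-35, I(-1))*N(-1, 3) = -30*(-2 + sqrt((-1)**2 + 3**2)) = -30*(-2 + sqrt(1 + 9)) = -30*(-2 + sqrt(10)) = 60 - 30*sqrt(10)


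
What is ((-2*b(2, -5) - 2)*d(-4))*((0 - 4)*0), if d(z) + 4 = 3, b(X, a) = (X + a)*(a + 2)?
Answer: 0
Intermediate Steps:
b(X, a) = (2 + a)*(X + a) (b(X, a) = (X + a)*(2 + a) = (2 + a)*(X + a))
d(z) = -1 (d(z) = -4 + 3 = -1)
((-2*b(2, -5) - 2)*d(-4))*((0 - 4)*0) = ((-2*((-5)² + 2*2 + 2*(-5) + 2*(-5)) - 2)*(-1))*((0 - 4)*0) = ((-2*(25 + 4 - 10 - 10) - 2)*(-1))*(-4*0) = ((-2*9 - 2)*(-1))*0 = ((-18 - 2)*(-1))*0 = -20*(-1)*0 = 20*0 = 0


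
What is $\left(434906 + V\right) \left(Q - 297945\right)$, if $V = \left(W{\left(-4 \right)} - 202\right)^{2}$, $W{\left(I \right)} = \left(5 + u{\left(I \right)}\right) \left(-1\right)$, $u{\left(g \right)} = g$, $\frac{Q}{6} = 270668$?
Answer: $631358485245$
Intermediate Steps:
$Q = 1624008$ ($Q = 6 \cdot 270668 = 1624008$)
$W{\left(I \right)} = -5 - I$ ($W{\left(I \right)} = \left(5 + I\right) \left(-1\right) = -5 - I$)
$V = 41209$ ($V = \left(\left(-5 - -4\right) - 202\right)^{2} = \left(\left(-5 + 4\right) - 202\right)^{2} = \left(-1 - 202\right)^{2} = \left(-203\right)^{2} = 41209$)
$\left(434906 + V\right) \left(Q - 297945\right) = \left(434906 + 41209\right) \left(1624008 - 297945\right) = 476115 \cdot 1326063 = 631358485245$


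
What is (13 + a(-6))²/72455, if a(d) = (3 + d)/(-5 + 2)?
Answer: 196/72455 ≈ 0.0027051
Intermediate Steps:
a(d) = -1 - d/3 (a(d) = (3 + d)/(-3) = (3 + d)*(-⅓) = -1 - d/3)
(13 + a(-6))²/72455 = (13 + (-1 - ⅓*(-6)))²/72455 = (13 + (-1 + 2))²*(1/72455) = (13 + 1)²*(1/72455) = 14²*(1/72455) = 196*(1/72455) = 196/72455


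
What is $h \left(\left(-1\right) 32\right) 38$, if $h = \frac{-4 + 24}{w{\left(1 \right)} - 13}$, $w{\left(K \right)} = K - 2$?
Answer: $\frac{12160}{7} \approx 1737.1$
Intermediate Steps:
$w{\left(K \right)} = -2 + K$ ($w{\left(K \right)} = K - 2 = -2 + K$)
$h = - \frac{10}{7}$ ($h = \frac{-4 + 24}{\left(-2 + 1\right) - 13} = \frac{20}{-1 - 13} = \frac{20}{-14} = 20 \left(- \frac{1}{14}\right) = - \frac{10}{7} \approx -1.4286$)
$h \left(\left(-1\right) 32\right) 38 = - \frac{10 \left(\left(-1\right) 32\right)}{7} \cdot 38 = \left(- \frac{10}{7}\right) \left(-32\right) 38 = \frac{320}{7} \cdot 38 = \frac{12160}{7}$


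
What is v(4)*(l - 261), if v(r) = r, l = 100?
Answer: -644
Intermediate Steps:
v(4)*(l - 261) = 4*(100 - 261) = 4*(-161) = -644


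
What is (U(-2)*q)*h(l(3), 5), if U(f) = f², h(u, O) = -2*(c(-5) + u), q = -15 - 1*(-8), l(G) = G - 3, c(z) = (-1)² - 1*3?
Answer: -112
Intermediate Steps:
c(z) = -2 (c(z) = 1 - 3 = -2)
l(G) = -3 + G
q = -7 (q = -15 + 8 = -7)
h(u, O) = 4 - 2*u (h(u, O) = -2*(-2 + u) = 4 - 2*u)
(U(-2)*q)*h(l(3), 5) = ((-2)²*(-7))*(4 - 2*(-3 + 3)) = (4*(-7))*(4 - 2*0) = -28*(4 + 0) = -28*4 = -112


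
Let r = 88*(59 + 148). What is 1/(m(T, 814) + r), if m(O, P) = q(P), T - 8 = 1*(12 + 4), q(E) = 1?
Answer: 1/18217 ≈ 5.4894e-5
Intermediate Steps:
T = 24 (T = 8 + 1*(12 + 4) = 8 + 1*16 = 8 + 16 = 24)
m(O, P) = 1
r = 18216 (r = 88*207 = 18216)
1/(m(T, 814) + r) = 1/(1 + 18216) = 1/18217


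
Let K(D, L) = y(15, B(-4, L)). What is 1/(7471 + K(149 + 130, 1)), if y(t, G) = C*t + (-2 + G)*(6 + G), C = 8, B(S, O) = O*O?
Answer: 1/7584 ≈ 0.00013186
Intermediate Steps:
B(S, O) = O²
y(t, G) = 8*t + (-2 + G)*(6 + G)
K(D, L) = 108 + L⁴ + 4*L² (K(D, L) = -12 + (L²)² + 4*L² + 8*15 = -12 + L⁴ + 4*L² + 120 = 108 + L⁴ + 4*L²)
1/(7471 + K(149 + 130, 1)) = 1/(7471 + (108 + 1⁴ + 4*1²)) = 1/(7471 + (108 + 1 + 4*1)) = 1/(7471 + (108 + 1 + 4)) = 1/(7471 + 113) = 1/7584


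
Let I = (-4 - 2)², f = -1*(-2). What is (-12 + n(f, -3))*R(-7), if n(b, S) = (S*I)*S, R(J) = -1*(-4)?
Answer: 1248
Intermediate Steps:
f = 2
I = 36 (I = (-6)² = 36)
R(J) = 4
n(b, S) = 36*S² (n(b, S) = (S*36)*S = (36*S)*S = 36*S²)
(-12 + n(f, -3))*R(-7) = (-12 + 36*(-3)²)*4 = (-12 + 36*9)*4 = (-12 + 324)*4 = 312*4 = 1248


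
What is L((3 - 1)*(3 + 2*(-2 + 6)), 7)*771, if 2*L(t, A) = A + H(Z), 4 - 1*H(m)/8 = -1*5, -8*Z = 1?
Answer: 60909/2 ≈ 30455.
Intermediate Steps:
Z = -1/8 (Z = -1/8*1 = -1/8 ≈ -0.12500)
H(m) = 72 (H(m) = 32 - (-8)*5 = 32 - 8*(-5) = 32 + 40 = 72)
L(t, A) = 36 + A/2 (L(t, A) = (A + 72)/2 = (72 + A)/2 = 36 + A/2)
L((3 - 1)*(3 + 2*(-2 + 6)), 7)*771 = (36 + (1/2)*7)*771 = (36 + 7/2)*771 = (79/2)*771 = 60909/2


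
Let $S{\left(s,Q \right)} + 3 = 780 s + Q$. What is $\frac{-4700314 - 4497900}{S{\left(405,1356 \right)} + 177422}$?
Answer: $- \frac{9198214}{494675} \approx -18.594$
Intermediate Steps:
$S{\left(s,Q \right)} = -3 + Q + 780 s$ ($S{\left(s,Q \right)} = -3 + \left(780 s + Q\right) = -3 + \left(Q + 780 s\right) = -3 + Q + 780 s$)
$\frac{-4700314 - 4497900}{S{\left(405,1356 \right)} + 177422} = \frac{-4700314 - 4497900}{\left(-3 + 1356 + 780 \cdot 405\right) + 177422} = - \frac{9198214}{\left(-3 + 1356 + 315900\right) + 177422} = - \frac{9198214}{317253 + 177422} = - \frac{9198214}{494675}$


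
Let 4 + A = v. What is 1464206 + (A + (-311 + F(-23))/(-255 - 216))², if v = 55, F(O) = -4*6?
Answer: 325414137982/221841 ≈ 1.4669e+6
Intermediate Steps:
F(O) = -24
A = 51 (A = -4 + 55 = 51)
1464206 + (A + (-311 + F(-23))/(-255 - 216))² = 1464206 + (51 + (-311 - 24)/(-255 - 216))² = 1464206 + (51 - 335/(-471))² = 1464206 + (51 - 335*(-1/471))² = 1464206 + (51 + 335/471)² = 1464206 + (24356/471)² = 1464206 + 593214736/221841 = 325414137982/221841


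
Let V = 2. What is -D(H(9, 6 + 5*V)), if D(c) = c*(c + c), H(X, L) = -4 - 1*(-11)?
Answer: -98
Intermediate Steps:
H(X, L) = 7 (H(X, L) = -4 + 11 = 7)
D(c) = 2*c² (D(c) = c*(2*c) = 2*c²)
-D(H(9, 6 + 5*V)) = -2*7² = -2*49 = -1*98 = -98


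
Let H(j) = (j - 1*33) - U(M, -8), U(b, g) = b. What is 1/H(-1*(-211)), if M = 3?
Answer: 1/175 ≈ 0.0057143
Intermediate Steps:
H(j) = -36 + j (H(j) = (j - 1*33) - 1*3 = (j - 33) - 3 = (-33 + j) - 3 = -36 + j)
1/H(-1*(-211)) = 1/(-36 - 1*(-211)) = 1/(-36 + 211) = 1/175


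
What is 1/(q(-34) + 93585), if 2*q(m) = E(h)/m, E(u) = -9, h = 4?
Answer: 68/6363789 ≈ 1.0685e-5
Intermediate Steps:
q(m) = -9/(2*m) (q(m) = (-9/m)/2 = -9/(2*m))
1/(q(-34) + 93585) = 1/(-9/2/(-34) + 93585) = 1/(-9/2*(-1/34) + 93585) = 1/(9/68 + 93585) = 1/(6363789/68) = 68/6363789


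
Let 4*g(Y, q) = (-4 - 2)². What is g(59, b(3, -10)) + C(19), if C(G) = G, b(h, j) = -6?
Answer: 28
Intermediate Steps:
g(Y, q) = 9 (g(Y, q) = (-4 - 2)²/4 = (¼)*(-6)² = (¼)*36 = 9)
g(59, b(3, -10)) + C(19) = 9 + 19 = 28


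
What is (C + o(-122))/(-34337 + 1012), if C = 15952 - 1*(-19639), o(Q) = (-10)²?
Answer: -35691/33325 ≈ -1.0710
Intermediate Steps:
o(Q) = 100
C = 35591 (C = 15952 + 19639 = 35591)
(C + o(-122))/(-34337 + 1012) = (35591 + 100)/(-34337 + 1012) = 35691/(-33325) = 35691*(-1/33325) = -35691/33325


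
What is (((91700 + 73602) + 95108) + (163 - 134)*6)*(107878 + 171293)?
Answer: 72747495864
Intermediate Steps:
(((91700 + 73602) + 95108) + (163 - 134)*6)*(107878 + 171293) = ((165302 + 95108) + 29*6)*279171 = (260410 + 174)*279171 = 260584*279171 = 72747495864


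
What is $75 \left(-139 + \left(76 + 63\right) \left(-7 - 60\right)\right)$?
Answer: $-708900$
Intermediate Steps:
$75 \left(-139 + \left(76 + 63\right) \left(-7 - 60\right)\right) = 75 \left(-139 + 139 \left(-67\right)\right) = 75 \left(-139 - 9313\right) = 75 \left(-9452\right) = -708900$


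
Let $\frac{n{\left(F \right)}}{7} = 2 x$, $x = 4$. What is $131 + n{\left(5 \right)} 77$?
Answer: $4443$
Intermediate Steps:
$n{\left(F \right)} = 56$ ($n{\left(F \right)} = 7 \cdot 2 \cdot 4 = 7 \cdot 8 = 56$)
$131 + n{\left(5 \right)} 77 = 131 + 56 \cdot 77 = 131 + 4312 = 4443$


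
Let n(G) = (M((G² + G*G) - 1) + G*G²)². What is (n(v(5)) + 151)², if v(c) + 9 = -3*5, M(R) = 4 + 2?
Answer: 36457042984425625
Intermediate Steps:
M(R) = 6
v(c) = -24 (v(c) = -9 - 3*5 = -9 - 15 = -24)
n(G) = (6 + G³)² (n(G) = (6 + G*G²)² = (6 + G³)²)
(n(v(5)) + 151)² = ((6 + (-24)³)² + 151)² = ((6 - 13824)² + 151)² = ((-13818)² + 151)² = (190937124 + 151)² = 190937275² = 36457042984425625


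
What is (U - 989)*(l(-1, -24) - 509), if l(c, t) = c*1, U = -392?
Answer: 704310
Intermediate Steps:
l(c, t) = c
(U - 989)*(l(-1, -24) - 509) = (-392 - 989)*(-1 - 509) = -1381*(-510) = 704310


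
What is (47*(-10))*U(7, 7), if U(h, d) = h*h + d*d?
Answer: -46060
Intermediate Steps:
U(h, d) = d² + h² (U(h, d) = h² + d² = d² + h²)
(47*(-10))*U(7, 7) = (47*(-10))*(7² + 7²) = -470*(49 + 49) = -470*98 = -46060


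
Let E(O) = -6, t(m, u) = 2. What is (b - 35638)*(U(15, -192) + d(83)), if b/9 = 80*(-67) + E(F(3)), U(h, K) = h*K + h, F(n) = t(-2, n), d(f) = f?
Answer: 233498824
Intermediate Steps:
F(n) = 2
U(h, K) = h + K*h (U(h, K) = K*h + h = h + K*h)
b = -48294 (b = 9*(80*(-67) - 6) = 9*(-5360 - 6) = 9*(-5366) = -48294)
(b - 35638)*(U(15, -192) + d(83)) = (-48294 - 35638)*(15*(1 - 192) + 83) = -83932*(15*(-191) + 83) = -83932*(-2865 + 83) = -83932*(-2782) = 233498824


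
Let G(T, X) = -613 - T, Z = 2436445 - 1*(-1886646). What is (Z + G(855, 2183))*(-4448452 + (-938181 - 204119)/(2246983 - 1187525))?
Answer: -10183794833119427934/529729 ≈ -1.9225e+13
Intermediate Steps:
Z = 4323091 (Z = 2436445 + 1886646 = 4323091)
(Z + G(855, 2183))*(-4448452 + (-938181 - 204119)/(2246983 - 1187525)) = (4323091 + (-613 - 1*855))*(-4448452 + (-938181 - 204119)/(2246983 - 1187525)) = (4323091 + (-613 - 855))*(-4448452 - 1142300/1059458) = (4323091 - 1468)*(-4448452 - 1142300*1/1059458) = 4321623*(-4448452 - 571150/529729) = 4321623*(-2356474600658/529729) = -10183794833119427934/529729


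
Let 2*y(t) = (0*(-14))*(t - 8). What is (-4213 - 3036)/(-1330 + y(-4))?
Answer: 7249/1330 ≈ 5.4504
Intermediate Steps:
y(t) = 0 (y(t) = ((0*(-14))*(t - 8))/2 = (0*(-8 + t))/2 = (½)*0 = 0)
(-4213 - 3036)/(-1330 + y(-4)) = (-4213 - 3036)/(-1330 + 0) = -7249/(-1330) = -7249*(-1/1330) = 7249/1330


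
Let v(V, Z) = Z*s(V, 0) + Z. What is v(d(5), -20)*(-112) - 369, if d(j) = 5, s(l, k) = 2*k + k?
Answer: 1871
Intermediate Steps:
s(l, k) = 3*k
v(V, Z) = Z (v(V, Z) = Z*(3*0) + Z = Z*0 + Z = 0 + Z = Z)
v(d(5), -20)*(-112) - 369 = -20*(-112) - 369 = 2240 - 369 = 1871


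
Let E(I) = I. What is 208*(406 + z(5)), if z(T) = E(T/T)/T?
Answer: 422448/5 ≈ 84490.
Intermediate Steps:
z(T) = 1/T (z(T) = (T/T)/T = 1/T)
208*(406 + z(5)) = 208*(406 + 1/5) = 208*(406 + ⅕) = 208*(2031/5) = 422448/5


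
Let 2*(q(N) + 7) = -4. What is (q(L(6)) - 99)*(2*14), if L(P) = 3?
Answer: -3024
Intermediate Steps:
q(N) = -9 (q(N) = -7 + (½)*(-4) = -7 - 2 = -9)
(q(L(6)) - 99)*(2*14) = (-9 - 99)*(2*14) = -108*28 = -3024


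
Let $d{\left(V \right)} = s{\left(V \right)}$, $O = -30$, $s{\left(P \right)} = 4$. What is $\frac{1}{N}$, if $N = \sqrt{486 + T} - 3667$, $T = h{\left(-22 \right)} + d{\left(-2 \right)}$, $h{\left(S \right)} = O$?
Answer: $- \frac{3667}{13446429} - \frac{2 \sqrt{115}}{13446429} \approx -0.00027431$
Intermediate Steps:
$d{\left(V \right)} = 4$
$h{\left(S \right)} = -30$
$T = -26$ ($T = -30 + 4 = -26$)
$N = -3667 + 2 \sqrt{115}$ ($N = \sqrt{486 - 26} - 3667 = \sqrt{460} - 3667 = 2 \sqrt{115} - 3667 = -3667 + 2 \sqrt{115} \approx -3645.6$)
$\frac{1}{N} = \frac{1}{-3667 + 2 \sqrt{115}}$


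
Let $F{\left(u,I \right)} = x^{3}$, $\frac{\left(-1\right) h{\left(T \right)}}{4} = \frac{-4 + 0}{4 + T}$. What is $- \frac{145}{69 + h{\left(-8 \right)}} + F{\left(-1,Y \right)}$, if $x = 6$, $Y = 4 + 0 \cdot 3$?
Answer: $\frac{2779}{13} \approx 213.77$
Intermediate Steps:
$Y = 4$ ($Y = 4 + 0 = 4$)
$h{\left(T \right)} = \frac{16}{4 + T}$ ($h{\left(T \right)} = - 4 \frac{-4 + 0}{4 + T} = - 4 \left(- \frac{4}{4 + T}\right) = \frac{16}{4 + T}$)
$F{\left(u,I \right)} = 216$ ($F{\left(u,I \right)} = 6^{3} = 216$)
$- \frac{145}{69 + h{\left(-8 \right)}} + F{\left(-1,Y \right)} = - \frac{145}{69 + \frac{16}{4 - 8}} + 216 = - \frac{145}{69 + \frac{16}{-4}} + 216 = - \frac{145}{69 + 16 \left(- \frac{1}{4}\right)} + 216 = - \frac{145}{69 - 4} + 216 = - \frac{145}{65} + 216 = \left(-145\right) \frac{1}{65} + 216 = - \frac{29}{13} + 216 = \frac{2779}{13}$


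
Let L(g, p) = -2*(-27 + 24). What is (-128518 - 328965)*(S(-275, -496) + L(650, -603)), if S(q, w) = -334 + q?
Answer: 275862249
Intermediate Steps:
L(g, p) = 6 (L(g, p) = -2*(-3) = 6)
(-128518 - 328965)*(S(-275, -496) + L(650, -603)) = (-128518 - 328965)*((-334 - 275) + 6) = -457483*(-609 + 6) = -457483*(-603) = 275862249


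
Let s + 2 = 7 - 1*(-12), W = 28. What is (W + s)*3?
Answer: 135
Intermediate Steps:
s = 17 (s = -2 + (7 - 1*(-12)) = -2 + (7 + 12) = -2 + 19 = 17)
(W + s)*3 = (28 + 17)*3 = 45*3 = 135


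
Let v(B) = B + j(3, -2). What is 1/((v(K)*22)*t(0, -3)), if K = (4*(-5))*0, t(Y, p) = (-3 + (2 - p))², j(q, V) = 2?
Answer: 1/176 ≈ 0.0056818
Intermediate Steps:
t(Y, p) = (-1 - p)²
K = 0 (K = -20*0 = 0)
v(B) = 2 + B (v(B) = B + 2 = 2 + B)
1/((v(K)*22)*t(0, -3)) = 1/(((2 + 0)*22)*(1 - 3)²) = 1/((2*22)*(-2)²) = 1/(44*4) = 1/176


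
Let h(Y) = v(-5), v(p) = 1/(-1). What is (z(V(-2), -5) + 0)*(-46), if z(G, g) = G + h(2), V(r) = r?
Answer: 138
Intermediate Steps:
v(p) = -1
h(Y) = -1
z(G, g) = -1 + G (z(G, g) = G - 1 = -1 + G)
(z(V(-2), -5) + 0)*(-46) = ((-1 - 2) + 0)*(-46) = (-3 + 0)*(-46) = -3*(-46) = 138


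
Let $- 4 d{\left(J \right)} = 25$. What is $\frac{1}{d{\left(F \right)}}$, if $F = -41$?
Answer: $- \frac{4}{25} \approx -0.16$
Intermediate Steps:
$d{\left(J \right)} = - \frac{25}{4}$ ($d{\left(J \right)} = \left(- \frac{1}{4}\right) 25 = - \frac{25}{4}$)
$\frac{1}{d{\left(F \right)}} = \frac{1}{- \frac{25}{4}} = - \frac{4}{25}$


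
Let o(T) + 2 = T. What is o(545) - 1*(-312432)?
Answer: 312975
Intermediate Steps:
o(T) = -2 + T
o(545) - 1*(-312432) = (-2 + 545) - 1*(-312432) = 543 + 312432 = 312975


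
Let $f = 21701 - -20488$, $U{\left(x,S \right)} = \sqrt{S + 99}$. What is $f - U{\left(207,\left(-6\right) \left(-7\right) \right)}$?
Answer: $42189 - \sqrt{141} \approx 42177.0$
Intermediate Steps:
$U{\left(x,S \right)} = \sqrt{99 + S}$
$f = 42189$ ($f = 21701 + 20488 = 42189$)
$f - U{\left(207,\left(-6\right) \left(-7\right) \right)} = 42189 - \sqrt{99 - -42} = 42189 - \sqrt{99 + 42} = 42189 - \sqrt{141}$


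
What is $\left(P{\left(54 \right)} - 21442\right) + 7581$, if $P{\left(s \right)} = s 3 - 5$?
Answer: $-13704$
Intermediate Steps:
$P{\left(s \right)} = -5 + 3 s$ ($P{\left(s \right)} = 3 s - 5 = -5 + 3 s$)
$\left(P{\left(54 \right)} - 21442\right) + 7581 = \left(\left(-5 + 3 \cdot 54\right) - 21442\right) + 7581 = \left(\left(-5 + 162\right) - 21442\right) + 7581 = \left(157 - 21442\right) + 7581 = -21285 + 7581 = -13704$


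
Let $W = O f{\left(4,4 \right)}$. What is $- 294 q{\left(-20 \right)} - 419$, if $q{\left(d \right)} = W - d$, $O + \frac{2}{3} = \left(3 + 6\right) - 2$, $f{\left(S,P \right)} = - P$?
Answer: $1149$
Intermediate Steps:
$O = \frac{19}{3}$ ($O = - \frac{2}{3} + \left(\left(3 + 6\right) - 2\right) = - \frac{2}{3} + \left(9 - 2\right) = - \frac{2}{3} + 7 = \frac{19}{3} \approx 6.3333$)
$W = - \frac{76}{3}$ ($W = \frac{19 \left(\left(-1\right) 4\right)}{3} = \frac{19}{3} \left(-4\right) = - \frac{76}{3} \approx -25.333$)
$q{\left(d \right)} = - \frac{76}{3} - d$
$- 294 q{\left(-20 \right)} - 419 = - 294 \left(- \frac{76}{3} - -20\right) - 419 = - 294 \left(- \frac{76}{3} + 20\right) - 419 = \left(-294\right) \left(- \frac{16}{3}\right) - 419 = 1568 - 419 = 1149$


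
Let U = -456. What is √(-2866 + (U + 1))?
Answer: 9*I*√41 ≈ 57.628*I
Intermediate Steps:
√(-2866 + (U + 1)) = √(-2866 + (-456 + 1)) = √(-2866 - 455) = √(-3321) = 9*I*√41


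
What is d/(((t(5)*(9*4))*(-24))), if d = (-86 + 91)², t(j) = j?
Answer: -5/864 ≈ -0.0057870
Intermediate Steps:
d = 25 (d = 5² = 25)
d/(((t(5)*(9*4))*(-24))) = 25/(((5*(9*4))*(-24))) = 25/(((5*36)*(-24))) = 25/((180*(-24))) = 25/(-4320) = 25*(-1/4320) = -5/864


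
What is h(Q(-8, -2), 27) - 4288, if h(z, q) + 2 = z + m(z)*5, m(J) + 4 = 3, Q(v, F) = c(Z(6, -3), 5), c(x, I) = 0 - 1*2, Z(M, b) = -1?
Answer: -4297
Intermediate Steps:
c(x, I) = -2 (c(x, I) = 0 - 2 = -2)
Q(v, F) = -2
m(J) = -1 (m(J) = -4 + 3 = -1)
h(z, q) = -7 + z (h(z, q) = -2 + (z - 1*5) = -2 + (z - 5) = -2 + (-5 + z) = -7 + z)
h(Q(-8, -2), 27) - 4288 = (-7 - 2) - 4288 = -9 - 4288 = -4297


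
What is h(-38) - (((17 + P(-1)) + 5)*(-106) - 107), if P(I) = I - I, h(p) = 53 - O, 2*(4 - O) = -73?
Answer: 4903/2 ≈ 2451.5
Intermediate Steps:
O = 81/2 (O = 4 - ½*(-73) = 4 + 73/2 = 81/2 ≈ 40.500)
h(p) = 25/2 (h(p) = 53 - 1*81/2 = 53 - 81/2 = 25/2)
P(I) = 0
h(-38) - (((17 + P(-1)) + 5)*(-106) - 107) = 25/2 - (((17 + 0) + 5)*(-106) - 107) = 25/2 - ((17 + 5)*(-106) - 107) = 25/2 - (22*(-106) - 107) = 25/2 - (-2332 - 107) = 25/2 - 1*(-2439) = 25/2 + 2439 = 4903/2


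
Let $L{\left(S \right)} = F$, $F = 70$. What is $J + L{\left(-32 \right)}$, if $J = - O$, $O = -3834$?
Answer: $3904$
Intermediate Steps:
$L{\left(S \right)} = 70$
$J = 3834$ ($J = \left(-1\right) \left(-3834\right) = 3834$)
$J + L{\left(-32 \right)} = 3834 + 70 = 3904$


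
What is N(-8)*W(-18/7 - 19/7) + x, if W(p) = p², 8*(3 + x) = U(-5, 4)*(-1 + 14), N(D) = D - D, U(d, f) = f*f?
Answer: 23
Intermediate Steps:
U(d, f) = f²
N(D) = 0
x = 23 (x = -3 + (4²*(-1 + 14))/8 = -3 + (16*13)/8 = -3 + (⅛)*208 = -3 + 26 = 23)
N(-8)*W(-18/7 - 19/7) + x = 0*(-18/7 - 19/7)² + 23 = 0*(-37/7)² + 23 = 0*(1369/49) + 23 = 0 + 23 = 23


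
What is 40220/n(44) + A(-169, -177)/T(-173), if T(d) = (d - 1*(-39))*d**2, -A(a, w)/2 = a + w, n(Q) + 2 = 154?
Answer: 116547429/440458 ≈ 264.60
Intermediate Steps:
n(Q) = 152 (n(Q) = -2 + 154 = 152)
A(a, w) = -2*a - 2*w (A(a, w) = -2*(a + w) = -2*a - 2*w)
T(d) = d**2*(39 + d) (T(d) = (d + 39)*d**2 = (39 + d)*d**2 = d**2*(39 + d))
40220/n(44) + A(-169, -177)/T(-173) = 40220/152 + (-2*(-169) - 2*(-177))/(((-173)**2*(39 - 173))) = 40220*(1/152) + (338 + 354)/((29929*(-134))) = 10055/38 + 692/(-4010486) = 10055/38 + 692*(-1/4010486) = 10055/38 - 2/11591 = 116547429/440458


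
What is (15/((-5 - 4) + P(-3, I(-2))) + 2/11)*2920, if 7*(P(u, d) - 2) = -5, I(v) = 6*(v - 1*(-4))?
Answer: -509540/99 ≈ -5146.9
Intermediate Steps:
I(v) = 24 + 6*v (I(v) = 6*(v + 4) = 6*(4 + v) = 24 + 6*v)
P(u, d) = 9/7 (P(u, d) = 2 + (⅐)*(-5) = 2 - 5/7 = 9/7)
(15/((-5 - 4) + P(-3, I(-2))) + 2/11)*2920 = (15/((-5 - 4) + 9/7) + 2/11)*2920 = (15/(-9 + 9/7) + 2*(1/11))*2920 = (15/(-54/7) + 2/11)*2920 = (15*(-7/54) + 2/11)*2920 = (-35/18 + 2/11)*2920 = -349/198*2920 = -509540/99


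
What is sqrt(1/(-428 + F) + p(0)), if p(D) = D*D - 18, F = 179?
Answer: I*sqrt(1116267)/249 ≈ 4.2431*I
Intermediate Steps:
p(D) = -18 + D**2 (p(D) = D**2 - 18 = -18 + D**2)
sqrt(1/(-428 + F) + p(0)) = sqrt(1/(-428 + 179) + (-18 + 0**2)) = sqrt(1/(-249) + (-18 + 0)) = sqrt(-1/249 - 18) = sqrt(-4483/249) = I*sqrt(1116267)/249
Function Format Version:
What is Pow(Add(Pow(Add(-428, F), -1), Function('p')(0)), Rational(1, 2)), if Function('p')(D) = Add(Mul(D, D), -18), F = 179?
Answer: Mul(Rational(1, 249), I, Pow(1116267, Rational(1, 2))) ≈ Mul(4.2431, I)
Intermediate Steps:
Function('p')(D) = Add(-18, Pow(D, 2)) (Function('p')(D) = Add(Pow(D, 2), -18) = Add(-18, Pow(D, 2)))
Pow(Add(Pow(Add(-428, F), -1), Function('p')(0)), Rational(1, 2)) = Pow(Add(Pow(Add(-428, 179), -1), Add(-18, Pow(0, 2))), Rational(1, 2)) = Pow(Add(Pow(-249, -1), Add(-18, 0)), Rational(1, 2)) = Pow(Add(Rational(-1, 249), -18), Rational(1, 2)) = Pow(Rational(-4483, 249), Rational(1, 2)) = Mul(Rational(1, 249), I, Pow(1116267, Rational(1, 2)))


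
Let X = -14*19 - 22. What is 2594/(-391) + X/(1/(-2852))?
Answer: 321155422/391 ≈ 8.2137e+5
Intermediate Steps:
X = -288 (X = -266 - 22 = -288)
2594/(-391) + X/(1/(-2852)) = 2594/(-391) - 288/(1/(-2852)) = 2594*(-1/391) - 288/(-1/2852) = -2594/391 - 288*(-2852) = -2594/391 + 821376 = 321155422/391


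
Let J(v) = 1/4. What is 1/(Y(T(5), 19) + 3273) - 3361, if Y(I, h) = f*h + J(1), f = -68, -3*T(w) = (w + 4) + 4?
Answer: -26635921/7925 ≈ -3361.0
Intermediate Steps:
J(v) = 1/4
T(w) = -8/3 - w/3 (T(w) = -((w + 4) + 4)/3 = -((4 + w) + 4)/3 = -(8 + w)/3 = -8/3 - w/3)
Y(I, h) = 1/4 - 68*h (Y(I, h) = -68*h + 1/4 = 1/4 - 68*h)
1/(Y(T(5), 19) + 3273) - 3361 = 1/((1/4 - 68*19) + 3273) - 3361 = 1/((1/4 - 1292) + 3273) - 3361 = 1/(-5167/4 + 3273) - 3361 = 1/(7925/4) - 3361 = 4/7925 - 3361 = -26635921/7925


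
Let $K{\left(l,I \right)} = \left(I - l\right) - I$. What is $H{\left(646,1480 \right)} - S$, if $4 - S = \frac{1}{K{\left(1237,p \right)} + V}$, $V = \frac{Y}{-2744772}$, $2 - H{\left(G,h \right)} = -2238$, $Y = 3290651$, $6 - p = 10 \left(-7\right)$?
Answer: $\frac{7599207858368}{3398573615} \approx 2236.0$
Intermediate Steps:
$p = 76$ ($p = 6 - 10 \left(-7\right) = 6 - -70 = 6 + 70 = 76$)
$H{\left(G,h \right)} = 2240$ ($H{\left(G,h \right)} = 2 - -2238 = 2 + 2238 = 2240$)
$K{\left(l,I \right)} = - l$
$V = - \frac{3290651}{2744772}$ ($V = \frac{3290651}{-2744772} = 3290651 \left(- \frac{1}{2744772}\right) = - \frac{3290651}{2744772} \approx -1.1989$)
$S = \frac{13597039232}{3398573615}$ ($S = 4 - \frac{1}{\left(-1\right) 1237 - \frac{3290651}{2744772}} = 4 - \frac{1}{-1237 - \frac{3290651}{2744772}} = 4 - \frac{1}{- \frac{3398573615}{2744772}} = 4 - - \frac{2744772}{3398573615} = 4 + \frac{2744772}{3398573615} = \frac{13597039232}{3398573615} \approx 4.0008$)
$H{\left(646,1480 \right)} - S = 2240 - \frac{13597039232}{3398573615} = \frac{7599207858368}{3398573615}$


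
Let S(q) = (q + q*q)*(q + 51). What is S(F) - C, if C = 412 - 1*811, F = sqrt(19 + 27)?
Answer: 2791 + 97*sqrt(46) ≈ 3448.9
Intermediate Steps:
F = sqrt(46) ≈ 6.7823
S(q) = (51 + q)*(q + q**2) (S(q) = (q + q**2)*(51 + q) = (51 + q)*(q + q**2))
C = -399 (C = 412 - 811 = -399)
S(F) - C = sqrt(46)*(51 + (sqrt(46))**2 + 52*sqrt(46)) - 1*(-399) = sqrt(46)*(51 + 46 + 52*sqrt(46)) + 399 = sqrt(46)*(97 + 52*sqrt(46)) + 399 = 399 + sqrt(46)*(97 + 52*sqrt(46))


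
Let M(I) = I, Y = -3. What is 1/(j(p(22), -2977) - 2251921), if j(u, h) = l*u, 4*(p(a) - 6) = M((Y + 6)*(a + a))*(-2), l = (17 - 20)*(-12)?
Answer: -1/2254081 ≈ -4.4364e-7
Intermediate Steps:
l = 36 (l = -3*(-12) = 36)
p(a) = 6 - 3*a (p(a) = 6 + (((-3 + 6)*(a + a))*(-2))/4 = 6 + ((3*(2*a))*(-2))/4 = 6 + ((6*a)*(-2))/4 = 6 + (-12*a)/4 = 6 - 3*a)
j(u, h) = 36*u
1/(j(p(22), -2977) - 2251921) = 1/(36*(6 - 3*22) - 2251921) = 1/(36*(6 - 66) - 2251921) = 1/(36*(-60) - 2251921) = 1/(-2160 - 2251921) = 1/(-2254081) = -1/2254081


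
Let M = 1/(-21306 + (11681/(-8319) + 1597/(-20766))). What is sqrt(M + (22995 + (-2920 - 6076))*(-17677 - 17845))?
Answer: 2*I*sqrt(20795127263586869894379476102766)/408990834157 ≈ 22300.0*I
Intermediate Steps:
M = -19194706/408990834157 (M = 1/(-21306 + (11681*(-1/8319) + 1597*(-1/20766))) = 1/(-21306 + (-11681/8319 - 1597/20766)) = 1/(-21306 - 28428121/19194706) = 1/(-408990834157/19194706) = -19194706/408990834157 ≈ -4.6932e-5)
sqrt(M + (22995 + (-2920 - 6076))*(-17677 - 17845)) = sqrt(-19194706/408990834157 + (22995 + (-2920 - 6076))*(-17677 - 17845)) = sqrt(-19194706/408990834157 + (22995 - 8996)*(-35522)) = sqrt(-19194706/408990834157 + 13999*(-35522)) = sqrt(-19194706/408990834157 - 497272478) = sqrt(-203379885580557625752/408990834157) = 2*I*sqrt(20795127263586869894379476102766)/408990834157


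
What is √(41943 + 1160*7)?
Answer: √50063 ≈ 223.75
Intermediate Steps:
√(41943 + 1160*7) = √(41943 + 8120) = √50063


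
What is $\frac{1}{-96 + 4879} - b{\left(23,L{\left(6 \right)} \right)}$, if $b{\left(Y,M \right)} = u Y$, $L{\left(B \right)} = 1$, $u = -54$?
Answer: $\frac{5940487}{4783} \approx 1242.0$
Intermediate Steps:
$b{\left(Y,M \right)} = - 54 Y$
$\frac{1}{-96 + 4879} - b{\left(23,L{\left(6 \right)} \right)} = \frac{1}{-96 + 4879} - \left(-54\right) 23 = \frac{1}{4783} - -1242 = \frac{1}{4783} + 1242 = \frac{5940487}{4783}$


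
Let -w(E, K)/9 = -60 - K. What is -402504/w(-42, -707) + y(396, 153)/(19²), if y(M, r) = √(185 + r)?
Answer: 134168/1941 + 13*√2/361 ≈ 69.174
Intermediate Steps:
w(E, K) = 540 + 9*K (w(E, K) = -9*(-60 - K) = 540 + 9*K)
-402504/w(-42, -707) + y(396, 153)/(19²) = -402504/(540 + 9*(-707)) + √(185 + 153)/(19²) = -402504/(540 - 6363) + √338/361 = -402504/(-5823) + (13*√2)*(1/361) = -402504*(-1/5823) + 13*√2/361 = 134168/1941 + 13*√2/361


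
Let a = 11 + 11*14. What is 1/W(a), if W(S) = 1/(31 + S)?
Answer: 196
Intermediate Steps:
a = 165 (a = 11 + 154 = 165)
1/W(a) = 1/(1/(31 + 165)) = 1/(1/196) = 196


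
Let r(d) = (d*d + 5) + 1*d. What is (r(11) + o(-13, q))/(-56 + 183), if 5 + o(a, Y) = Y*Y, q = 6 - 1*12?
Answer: 168/127 ≈ 1.3228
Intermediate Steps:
q = -6 (q = 6 - 12 = -6)
r(d) = 5 + d + d**2 (r(d) = (d**2 + 5) + d = (5 + d**2) + d = 5 + d + d**2)
o(a, Y) = -5 + Y**2 (o(a, Y) = -5 + Y*Y = -5 + Y**2)
(r(11) + o(-13, q))/(-56 + 183) = ((5 + 11 + 11**2) + (-5 + (-6)**2))/(-56 + 183) = ((5 + 11 + 121) + (-5 + 36))/127 = (137 + 31)*(1/127) = 168*(1/127) = 168/127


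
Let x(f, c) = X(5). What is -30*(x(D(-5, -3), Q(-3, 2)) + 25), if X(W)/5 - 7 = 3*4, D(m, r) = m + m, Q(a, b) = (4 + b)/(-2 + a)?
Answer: -3600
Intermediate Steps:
Q(a, b) = (4 + b)/(-2 + a)
D(m, r) = 2*m
X(W) = 95 (X(W) = 35 + 5*(3*4) = 35 + 5*12 = 35 + 60 = 95)
x(f, c) = 95
-30*(x(D(-5, -3), Q(-3, 2)) + 25) = -30*(95 + 25) = -30*120 = -3600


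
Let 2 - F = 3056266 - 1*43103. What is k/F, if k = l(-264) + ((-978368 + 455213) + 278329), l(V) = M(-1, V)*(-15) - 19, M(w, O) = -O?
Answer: 82935/1004387 ≈ 0.082573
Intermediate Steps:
l(V) = -19 + 15*V (l(V) = -V*(-15) - 19 = 15*V - 19 = -19 + 15*V)
k = -248805 (k = (-19 + 15*(-264)) + ((-978368 + 455213) + 278329) = (-19 - 3960) + (-523155 + 278329) = -3979 - 244826 = -248805)
F = -3013161 (F = 2 - (3056266 - 1*43103) = 2 - (3056266 - 43103) = 2 - 1*3013163 = 2 - 3013163 = -3013161)
k/F = -248805/(-3013161) = -248805*(-1/3013161) = 82935/1004387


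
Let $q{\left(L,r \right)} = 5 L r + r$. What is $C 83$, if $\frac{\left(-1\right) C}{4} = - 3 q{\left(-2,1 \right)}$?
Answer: $-8964$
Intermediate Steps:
$q{\left(L,r \right)} = r + 5 L r$ ($q{\left(L,r \right)} = 5 L r + r = r + 5 L r$)
$C = -108$ ($C = - 4 \left(- 3 \cdot 1 \left(1 + 5 \left(-2\right)\right)\right) = - 4 \left(- 3 \cdot 1 \left(1 - 10\right)\right) = - 4 \left(- 3 \cdot 1 \left(-9\right)\right) = - 4 \left(\left(-3\right) \left(-9\right)\right) = \left(-4\right) 27 = -108$)
$C 83 = \left(-108\right) 83 = -8964$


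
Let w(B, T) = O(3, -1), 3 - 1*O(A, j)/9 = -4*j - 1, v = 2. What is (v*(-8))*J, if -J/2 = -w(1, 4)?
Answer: 0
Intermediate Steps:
O(A, j) = 36 + 36*j (O(A, j) = 27 - 9*(-4*j - 1) = 27 - 9*(-1 - 4*j) = 27 + (9 + 36*j) = 36 + 36*j)
w(B, T) = 0 (w(B, T) = 36 + 36*(-1) = 36 - 36 = 0)
J = 0 (J = -(-2)*0 = -2*0 = 0)
(v*(-8))*J = (2*(-8))*0 = -16*0 = 0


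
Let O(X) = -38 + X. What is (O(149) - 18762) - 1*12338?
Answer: -30989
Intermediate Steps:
(O(149) - 18762) - 1*12338 = ((-38 + 149) - 18762) - 1*12338 = (111 - 18762) - 12338 = -18651 - 12338 = -30989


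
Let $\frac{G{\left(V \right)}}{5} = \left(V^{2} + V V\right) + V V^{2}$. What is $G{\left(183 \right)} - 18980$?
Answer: $30958345$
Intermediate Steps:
$G{\left(V \right)} = 5 V^{3} + 10 V^{2}$ ($G{\left(V \right)} = 5 \left(\left(V^{2} + V V\right) + V V^{2}\right) = 5 \left(\left(V^{2} + V^{2}\right) + V^{3}\right) = 5 \left(2 V^{2} + V^{3}\right) = 5 \left(V^{3} + 2 V^{2}\right) = 5 V^{3} + 10 V^{2}$)
$G{\left(183 \right)} - 18980 = 5 \cdot 183^{2} \left(2 + 183\right) - 18980 = 5 \cdot 33489 \cdot 185 - 18980 = 30977325 - 18980 = 30958345$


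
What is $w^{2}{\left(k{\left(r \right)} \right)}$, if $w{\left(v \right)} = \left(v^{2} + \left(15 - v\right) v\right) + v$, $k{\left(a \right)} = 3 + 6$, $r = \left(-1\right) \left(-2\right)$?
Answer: $20736$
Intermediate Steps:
$r = 2$
$k{\left(a \right)} = 9$
$w{\left(v \right)} = v + v^{2} + v \left(15 - v\right)$ ($w{\left(v \right)} = \left(v^{2} + v \left(15 - v\right)\right) + v = v + v^{2} + v \left(15 - v\right)$)
$w^{2}{\left(k{\left(r \right)} \right)} = \left(16 \cdot 9\right)^{2} = 144^{2} = 20736$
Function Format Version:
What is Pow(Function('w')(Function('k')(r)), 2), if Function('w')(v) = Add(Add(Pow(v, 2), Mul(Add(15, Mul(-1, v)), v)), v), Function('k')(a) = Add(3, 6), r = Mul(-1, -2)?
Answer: 20736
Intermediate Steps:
r = 2
Function('k')(a) = 9
Function('w')(v) = Add(v, Pow(v, 2), Mul(v, Add(15, Mul(-1, v)))) (Function('w')(v) = Add(Add(Pow(v, 2), Mul(v, Add(15, Mul(-1, v)))), v) = Add(v, Pow(v, 2), Mul(v, Add(15, Mul(-1, v)))))
Pow(Function('w')(Function('k')(r)), 2) = Pow(Mul(16, 9), 2) = Pow(144, 2) = 20736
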